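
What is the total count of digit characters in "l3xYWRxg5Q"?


Input string: 'l3xYWRxg5Q'
Operation: count digit characters (0-9)
Scan: 'l', '3'(digit), 'x', 'Y', 'W', 'R', 'x', 'g', '5'(digit), 'Q'
Digits found: 2
Result: 2


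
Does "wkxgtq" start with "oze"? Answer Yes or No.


Input string: 'wkxgtq'
Prefix to check: 'oze'
First 3 characters of input: 'wkx'
Match: False
Result: No


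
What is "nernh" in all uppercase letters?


Input string: 'nernh'
Operation: convert each letter to uppercase
Mapping: 'n'->'N', 'e'->'E', 'r'->'R', 'n'->'N', 'h'->'H'
Result: NERNH


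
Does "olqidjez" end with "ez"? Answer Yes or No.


Input string: 'olqidjez'
Suffix to check: 'ez'
Last 2 characters of input: 'ez'
Match: True
Result: Yes


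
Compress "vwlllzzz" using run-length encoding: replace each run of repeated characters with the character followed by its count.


Input: 'vwlllzzz'
Operation: identify consecutive runs
Runs: 'v' -> v1, 'w' -> w1, 'lll' -> l3, 'zzz' -> z3
Encoded: v1w1l3z3


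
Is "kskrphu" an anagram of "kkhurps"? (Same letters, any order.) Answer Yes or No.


String 1: 'kkhurps' -> sorted: 'hkkprsu'
String 2: 'kskrphu' -> sorted: 'hkkprsu'
Compare sorted forms: 'hkkprsu' == 'hkkprsu'
Anagram: Yes


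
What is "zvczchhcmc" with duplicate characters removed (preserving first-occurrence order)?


Input: 'zvczchhcmc'
Operation: keep first occurrence of each character
Scan: s[0]='z' new -> keep; s[1]='v' new -> keep; s[2]='c' new -> keep; s[3]='z' seen -> skip; s[4]='c' seen -> skip; s[5]='h' new -> keep; s[6]='h' seen -> skip; s[7]='c' seen -> skip; s[8]='m' new -> keep; s[9]='c' seen -> skip
Result: zvchm


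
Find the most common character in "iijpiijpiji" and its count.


Input: 'iijpiijpiji'
Operation: tally each character
Counts: 'i':6, 'j':3, 'p':2
Maximum: 'i' appears 6 times


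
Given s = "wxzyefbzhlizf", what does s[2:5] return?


Input string: 'wxzyefbzhlizf'
Operation: slice [2:5]
Extract characters: s[2]='z', s[3]='y', s[4]='e'
Result: zye


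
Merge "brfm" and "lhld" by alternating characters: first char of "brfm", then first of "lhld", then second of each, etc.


String 1: 'brfm'
String 2: 'lhld'
Operation: alternate characters
Pairs: 'b'+'l', 'r'+'h', 'f'+'l', 'm'+'d'
Result: blrhflmd


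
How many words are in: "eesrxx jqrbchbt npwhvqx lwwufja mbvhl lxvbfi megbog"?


Input string: 'eesrxx jqrbchbt npwhvqx lwwufja mbvhl lxvbfi megbog'
Operation: split by spaces
Words found: 'eesrxx', 'jqrbchbt', 'npwhvqx', 'lwwufja', 'mbvhl', 'lxvbfi', 'megbog'
Word count: 7


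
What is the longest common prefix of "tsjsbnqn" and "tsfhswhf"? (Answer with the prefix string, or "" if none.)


String 1: 'tsjsbnqn'
String 2: 'tsfhswhf'
Compare position by position:
pos 0: 't' vs 't' match
pos 1: 's' vs 's' match
pos 2: 'j' vs 'f' differ -> stop
Longest common prefix: "ts" (length 2)


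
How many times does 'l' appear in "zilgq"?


Input string: 'zilgq'
Target character: 'l'
Scan each position: s[2]='l'
Matches found at indices: 2
Total: 1


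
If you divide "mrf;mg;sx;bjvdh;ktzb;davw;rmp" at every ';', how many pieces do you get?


Input string: 'mrf;mg;sx;bjvdh;ktzb;davw;rmp'
Delimiter: ';'
Split result: 'mrf', 'mg', 'sx', 'bjvdh', 'ktzb', 'davw', 'rmp'
Number of parts: 7


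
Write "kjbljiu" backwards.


Input string: 'kjbljiu'
Operation: reverse character order
Original order: 'k' -> 'j' -> 'b' -> 'l' -> 'j' -> 'i' -> 'u'
Reversed order: 'u' -> 'i' -> 'j' -> 'l' -> 'b' -> 'j' -> 'k'
Result: uijlbjk


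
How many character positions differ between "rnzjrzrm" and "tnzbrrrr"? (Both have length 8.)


String 1: 'rnzjrzrm'
String 2: 'tnzbrrrr'
Compare each position: pos 0: 'r'!='t', pos 1: 'n'=='n', pos 2: 'z'=='z', pos 3: 'j'!='b', pos 4: 'r'=='r', pos 5: 'z'!='r', pos 6: 'r'=='r', pos 7: 'm'!='r'
Differing positions: 4
Hamming distance: 4


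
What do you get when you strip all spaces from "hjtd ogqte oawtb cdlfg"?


Input string: 'hjtd ogqte oawtb cdlfg'
Operation: remove all spaces
Words: 'hjtd', 'ogqte', 'oawtb', 'cdlfg'
Join without spaces: hjtdogqteoawtbcdlfg


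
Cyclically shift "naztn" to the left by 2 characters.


Input: 'naztn', shift = 2
Operation: split at index 2 and swap parts
Front part s[0:2] = 'na'
Back part s[2:] = 'ztn'
Rotated = back + front = 'ztn' + 'na'
Result: ztnna


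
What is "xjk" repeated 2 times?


Input string: 'xjk'
Operation: repeat 2 times
Concatenation: 'xjk' + 'xjk'
Result: xjkxjk


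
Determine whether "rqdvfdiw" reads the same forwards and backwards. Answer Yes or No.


Input string: 'rqdvfdiw'
Reversed: 'widfvdqr'
Compare pairs: s[0]='r' vs s[7]='w' (mismatch), s[1]='q' vs s[6]='i' (mismatch), s[2]='d' vs s[5]='d' (match), s[3]='v' vs s[4]='f' (mismatch)
Palindrome: No


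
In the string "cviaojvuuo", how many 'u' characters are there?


Input string: 'cviaojvuuo'
Target character: 'u'
Scan each position: s[7]='u', s[8]='u'
Matches found at indices: 7, 8
Total: 2


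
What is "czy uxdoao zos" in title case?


Input string: 'czy uxdoao zos'
Operation: capitalize first letter of each word
Word transformations: 'czy'->'Czy', 'uxdoao'->'Uxdoao', 'zos'->'Zos'
Result: Czy Uxdoao Zos


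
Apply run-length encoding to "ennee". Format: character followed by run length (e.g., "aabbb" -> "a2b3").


Input: 'ennee'
Operation: identify consecutive runs
Runs: 'e' -> e1, 'nn' -> n2, 'ee' -> e2
Encoded: e1n2e2


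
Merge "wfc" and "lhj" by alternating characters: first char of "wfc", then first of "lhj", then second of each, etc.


String 1: 'wfc'
String 2: 'lhj'
Operation: alternate characters
Pairs: 'w'+'l', 'f'+'h', 'c'+'j'
Result: wlfhcj


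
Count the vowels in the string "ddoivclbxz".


Input string: 'ddoivclbxz'
Operation: count vowels (a, e, i, o, u)
Scan: s[0]='d', s[1]='d', s[2]='o' (vowel), s[3]='i' (vowel), s[4]='v', s[5]='c', s[6]='l', s[7]='b', s[8]='x', s[9]='z'
Vowels found: 2
Result: 2


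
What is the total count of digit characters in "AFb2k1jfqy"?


Input string: 'AFb2k1jfqy'
Operation: count digit characters (0-9)
Scan: 'A', 'F', 'b', '2'(digit), 'k', '1'(digit), 'j', 'f', 'q', 'y'
Digits found: 2
Result: 2


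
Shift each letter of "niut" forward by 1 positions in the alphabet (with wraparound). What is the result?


Input: 'niut', shift = 1
Operation: for each letter, (position + 1) mod 26
Mapping: 'n'(13+1=14)->'o', 'i'(8+1=9)->'j', 'u'(20+1=21)->'v', 't'(19+1=20)->'u'
Result: ojvu


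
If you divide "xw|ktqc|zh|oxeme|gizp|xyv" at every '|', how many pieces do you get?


Input string: 'xw|ktqc|zh|oxeme|gizp|xyv'
Delimiter: '|'
Split result: 'xw', 'ktqc', 'zh', 'oxeme', 'gizp', 'xyv'
Number of parts: 6


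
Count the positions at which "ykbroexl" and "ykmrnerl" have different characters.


String 1: 'ykbroexl'
String 2: 'ykmrnerl'
Compare each position: pos 0: 'y'=='y', pos 1: 'k'=='k', pos 2: 'b'!='m', pos 3: 'r'=='r', pos 4: 'o'!='n', pos 5: 'e'=='e', pos 6: 'x'!='r', pos 7: 'l'=='l'
Differing positions: 3
Hamming distance: 3


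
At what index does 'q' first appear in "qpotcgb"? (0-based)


Input string: 'qpotcgb'
Target: 'q'
Scanning left to right: s[0]='q'
First match at index: 0


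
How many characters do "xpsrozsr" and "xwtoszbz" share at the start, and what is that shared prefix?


String 1: 'xpsrozsr'
String 2: 'xwtoszbz'
Compare position by position:
pos 0: 'x' vs 'x' match
pos 1: 'p' vs 'w' differ -> stop
Longest common prefix: "x" (length 1)


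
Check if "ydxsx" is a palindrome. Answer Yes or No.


Input string: 'ydxsx'
Reversed: 'xsxdy'
Compare pairs: s[0]='y' vs s[4]='x' (mismatch), s[1]='d' vs s[3]='s' (mismatch)
Palindrome: No


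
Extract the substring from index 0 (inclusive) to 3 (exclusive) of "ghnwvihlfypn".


Input string: 'ghnwvihlfypn'
Operation: slice [0:3]
Extract characters: s[0]='g', s[1]='h', s[2]='n'
Result: ghn


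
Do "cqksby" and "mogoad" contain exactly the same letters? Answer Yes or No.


String 1: 'cqksby' -> sorted: 'bckqsy'
String 2: 'mogoad' -> sorted: 'adgmoo'
Compare sorted forms: 'bckqsy' != 'adgmoo'
Anagram: No


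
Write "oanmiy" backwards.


Input string: 'oanmiy'
Operation: reverse character order
Original order: 'o' -> 'a' -> 'n' -> 'm' -> 'i' -> 'y'
Reversed order: 'y' -> 'i' -> 'm' -> 'n' -> 'a' -> 'o'
Result: yimnao


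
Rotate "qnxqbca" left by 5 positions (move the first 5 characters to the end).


Input: 'qnxqbca', shift = 5
Operation: split at index 5 and swap parts
Front part s[0:5] = 'qnxqb'
Back part s[5:] = 'ca'
Rotated = back + front = 'ca' + 'qnxqb'
Result: caqnxqb


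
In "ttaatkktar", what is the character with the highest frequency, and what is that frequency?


Input: 'ttaatkktar'
Operation: tally each character
Counts: 'a':3, 'k':2, 'r':1, 't':4
Maximum: 't' appears 4 times


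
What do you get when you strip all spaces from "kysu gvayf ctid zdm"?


Input string: 'kysu gvayf ctid zdm'
Operation: remove all spaces
Words: 'kysu', 'gvayf', 'ctid', 'zdm'
Join without spaces: kysugvayfctidzdm


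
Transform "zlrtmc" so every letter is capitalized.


Input string: 'zlrtmc'
Operation: convert each letter to uppercase
Mapping: 'z'->'Z', 'l'->'L', 'r'->'R', 't'->'T', 'm'->'M', 'c'->'C'
Result: ZLRTMC


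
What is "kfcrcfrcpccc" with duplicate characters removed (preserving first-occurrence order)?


Input: 'kfcrcfrcpccc'
Operation: keep first occurrence of each character
Scan: s[0]='k' new -> keep; s[1]='f' new -> keep; s[2]='c' new -> keep; s[3]='r' new -> keep; s[4]='c' seen -> skip; s[5]='f' seen -> skip; s[6]='r' seen -> skip; s[7]='c' seen -> skip; s[8]='p' new -> keep; s[9]='c' seen -> skip; s[10]='c' seen -> skip; s[11]='c' seen -> skip
Result: kfcrp


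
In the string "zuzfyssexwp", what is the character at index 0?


Input string: 'zuzfyssexwp'
Operation: get character at index 0
Index mapping: s[0]='z'
Result: 'z'


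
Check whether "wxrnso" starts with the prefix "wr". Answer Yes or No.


Input string: 'wxrnso'
Prefix to check: 'wr'
First 2 characters of input: 'wx'
Match: False
Result: No


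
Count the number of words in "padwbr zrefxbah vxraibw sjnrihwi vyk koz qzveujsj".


Input string: 'padwbr zrefxbah vxraibw sjnrihwi vyk koz qzveujsj'
Operation: split by spaces
Words found: 'padwbr', 'zrefxbah', 'vxraibw', 'sjnrihwi', 'vyk', 'koz', 'qzveujsj'
Word count: 7


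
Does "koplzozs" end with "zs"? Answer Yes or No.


Input string: 'koplzozs'
Suffix to check: 'zs'
Last 2 characters of input: 'zs'
Match: True
Result: Yes


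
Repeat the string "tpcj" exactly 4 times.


Input string: 'tpcj'
Operation: repeat 4 times
Concatenation: 'tpcj' + 'tpcj' + 'tpcj' + 'tpcj'
Result: tpcjtpcjtpcjtpcj


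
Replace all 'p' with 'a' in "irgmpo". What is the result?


Input string: 'irgmpo'
Operation: replace 'p' with 'a'
Positions of 'p': 4
After replacement: irgmao


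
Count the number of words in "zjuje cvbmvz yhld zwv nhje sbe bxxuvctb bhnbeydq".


Input string: 'zjuje cvbmvz yhld zwv nhje sbe bxxuvctb bhnbeydq'
Operation: split by spaces
Words found: 'zjuje', 'cvbmvz', 'yhld', 'zwv', 'nhje', 'sbe', 'bxxuvctb', 'bhnbeydq'
Word count: 8


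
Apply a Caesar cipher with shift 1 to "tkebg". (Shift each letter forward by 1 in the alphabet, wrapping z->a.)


Input: 'tkebg', shift = 1
Operation: for each letter, (position + 1) mod 26
Mapping: 't'(19+1=20)->'u', 'k'(10+1=11)->'l', 'e'(4+1=5)->'f', 'b'(1+1=2)->'c', 'g'(6+1=7)->'h'
Result: ulfch


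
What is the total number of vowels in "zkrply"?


Input string: 'zkrply'
Operation: count vowels (a, e, i, o, u)
Scan: s[0]='z', s[1]='k', s[2]='r', s[3]='p', s[4]='l', s[5]='y'
Vowels found: 0
Result: 0


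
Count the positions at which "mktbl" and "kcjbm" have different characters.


String 1: 'mktbl'
String 2: 'kcjbm'
Compare each position: pos 0: 'm'!='k', pos 1: 'k'!='c', pos 2: 't'!='j', pos 3: 'b'=='b', pos 4: 'l'!='m'
Differing positions: 4
Hamming distance: 4


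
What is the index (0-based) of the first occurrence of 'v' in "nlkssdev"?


Input string: 'nlkssdev'
Target: 'v'
Scanning left to right: s[0]='n', s[1]='l', s[2]='k', s[3]='s', s[4]='s', s[5]='d', s[6]='e', s[7]='v'
First match at index: 7


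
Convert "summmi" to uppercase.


Input string: 'summmi'
Operation: convert each letter to uppercase
Mapping: 's'->'S', 'u'->'U', 'm'->'M', 'm'->'M', 'm'->'M', 'i'->'I'
Result: SUMMMI


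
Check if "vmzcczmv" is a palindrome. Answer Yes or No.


Input string: 'vmzcczmv'
Reversed: 'vmzcczmv'
Compare pairs: s[0]='v' vs s[7]='v' (match), s[1]='m' vs s[6]='m' (match), s[2]='z' vs s[5]='z' (match), s[3]='c' vs s[4]='c' (match)
Palindrome: Yes


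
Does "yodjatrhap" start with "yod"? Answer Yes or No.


Input string: 'yodjatrhap'
Prefix to check: 'yod'
First 3 characters of input: 'yod'
Match: True
Result: Yes


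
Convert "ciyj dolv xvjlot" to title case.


Input string: 'ciyj dolv xvjlot'
Operation: capitalize first letter of each word
Word transformations: 'ciyj'->'Ciyj', 'dolv'->'Dolv', 'xvjlot'->'Xvjlot'
Result: Ciyj Dolv Xvjlot


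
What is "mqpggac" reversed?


Input string: 'mqpggac'
Operation: reverse character order
Original order: 'm' -> 'q' -> 'p' -> 'g' -> 'g' -> 'a' -> 'c'
Reversed order: 'c' -> 'a' -> 'g' -> 'g' -> 'p' -> 'q' -> 'm'
Result: caggpqm


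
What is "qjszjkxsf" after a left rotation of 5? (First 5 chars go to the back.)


Input: 'qjszjkxsf', shift = 5
Operation: split at index 5 and swap parts
Front part s[0:5] = 'qjszj'
Back part s[5:] = 'kxsf'
Rotated = back + front = 'kxsf' + 'qjszj'
Result: kxsfqjszj


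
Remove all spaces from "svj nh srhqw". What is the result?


Input string: 'svj nh srhqw'
Operation: remove all spaces
Words: 'svj', 'nh', 'srhqw'
Join without spaces: svjnhsrhqw


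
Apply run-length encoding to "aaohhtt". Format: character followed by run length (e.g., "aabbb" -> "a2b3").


Input: 'aaohhtt'
Operation: identify consecutive runs
Runs: 'aa' -> a2, 'o' -> o1, 'hh' -> h2, 'tt' -> t2
Encoded: a2o1h2t2


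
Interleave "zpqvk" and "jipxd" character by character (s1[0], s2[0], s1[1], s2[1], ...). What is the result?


String 1: 'zpqvk'
String 2: 'jipxd'
Operation: alternate characters
Pairs: 'z'+'j', 'p'+'i', 'q'+'p', 'v'+'x', 'k'+'d'
Result: zjpiqpvxkd


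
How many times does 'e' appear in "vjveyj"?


Input string: 'vjveyj'
Target character: 'e'
Scan each position: s[3]='e'
Matches found at indices: 3
Total: 1


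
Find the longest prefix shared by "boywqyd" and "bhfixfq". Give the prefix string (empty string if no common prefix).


String 1: 'boywqyd'
String 2: 'bhfixfq'
Compare position by position:
pos 0: 'b' vs 'b' match
pos 1: 'o' vs 'h' differ -> stop
Longest common prefix: "b" (length 1)


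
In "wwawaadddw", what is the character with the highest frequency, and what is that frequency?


Input: 'wwawaadddw'
Operation: tally each character
Counts: 'a':3, 'd':3, 'w':4
Maximum: 'w' appears 4 times


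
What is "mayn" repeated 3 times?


Input string: 'mayn'
Operation: repeat 3 times
Concatenation: 'mayn' + 'mayn' + 'mayn'
Result: maynmaynmayn


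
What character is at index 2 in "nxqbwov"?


Input string: 'nxqbwov'
Operation: get character at index 2
Index mapping: s[0]='n', s[1]='x', s[2]='q'
Result: 'q'


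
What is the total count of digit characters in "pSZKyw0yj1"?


Input string: 'pSZKyw0yj1'
Operation: count digit characters (0-9)
Scan: 'p', 'S', 'Z', 'K', 'y', 'w', '0'(digit), 'y', 'j', '1'(digit)
Digits found: 2
Result: 2


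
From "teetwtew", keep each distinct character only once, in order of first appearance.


Input: 'teetwtew'
Operation: keep first occurrence of each character
Scan: s[0]='t' new -> keep; s[1]='e' new -> keep; s[2]='e' seen -> skip; s[3]='t' seen -> skip; s[4]='w' new -> keep; s[5]='t' seen -> skip; s[6]='e' seen -> skip; s[7]='w' seen -> skip
Result: tew


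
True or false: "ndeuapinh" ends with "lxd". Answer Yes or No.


Input string: 'ndeuapinh'
Suffix to check: 'lxd'
Last 3 characters of input: 'inh'
Match: False
Result: No


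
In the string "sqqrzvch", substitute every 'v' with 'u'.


Input string: 'sqqrzvch'
Operation: replace 'v' with 'u'
Positions of 'v': 5
After replacement: sqqrzuch


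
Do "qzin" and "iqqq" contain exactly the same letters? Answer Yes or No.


String 1: 'qzin' -> sorted: 'inqz'
String 2: 'iqqq' -> sorted: 'iqqq'
Compare sorted forms: 'inqz' != 'iqqq'
Anagram: No


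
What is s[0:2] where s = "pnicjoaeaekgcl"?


Input string: 'pnicjoaeaekgcl'
Operation: slice [0:2]
Extract characters: s[0]='p', s[1]='n'
Result: pn


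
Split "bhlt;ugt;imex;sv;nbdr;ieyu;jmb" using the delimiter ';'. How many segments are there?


Input string: 'bhlt;ugt;imex;sv;nbdr;ieyu;jmb'
Delimiter: ';'
Split result: 'bhlt', 'ugt', 'imex', 'sv', 'nbdr', 'ieyu', 'jmb'
Number of parts: 7


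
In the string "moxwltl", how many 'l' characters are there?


Input string: 'moxwltl'
Target character: 'l'
Scan each position: s[4]='l', s[6]='l'
Matches found at indices: 4, 6
Total: 2


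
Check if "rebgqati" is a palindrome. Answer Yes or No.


Input string: 'rebgqati'
Reversed: 'itaqgber'
Compare pairs: s[0]='r' vs s[7]='i' (mismatch), s[1]='e' vs s[6]='t' (mismatch), s[2]='b' vs s[5]='a' (mismatch), s[3]='g' vs s[4]='q' (mismatch)
Palindrome: No


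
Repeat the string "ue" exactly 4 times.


Input string: 'ue'
Operation: repeat 4 times
Concatenation: 'ue' + 'ue' + 'ue' + 'ue'
Result: ueueueue


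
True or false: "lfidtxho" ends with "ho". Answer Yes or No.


Input string: 'lfidtxho'
Suffix to check: 'ho'
Last 2 characters of input: 'ho'
Match: True
Result: Yes


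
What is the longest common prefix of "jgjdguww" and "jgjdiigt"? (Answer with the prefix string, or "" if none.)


String 1: 'jgjdguww'
String 2: 'jgjdiigt'
Compare position by position:
pos 0: 'j' vs 'j' match
pos 1: 'g' vs 'g' match
pos 2: 'j' vs 'j' match
pos 3: 'd' vs 'd' match
pos 4: 'g' vs 'i' differ -> stop
Longest common prefix: "jgjd" (length 4)


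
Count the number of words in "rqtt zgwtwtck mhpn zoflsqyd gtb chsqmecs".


Input string: 'rqtt zgwtwtck mhpn zoflsqyd gtb chsqmecs'
Operation: split by spaces
Words found: 'rqtt', 'zgwtwtck', 'mhpn', 'zoflsqyd', 'gtb', 'chsqmecs'
Word count: 6


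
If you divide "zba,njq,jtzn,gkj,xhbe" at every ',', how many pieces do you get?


Input string: 'zba,njq,jtzn,gkj,xhbe'
Delimiter: ','
Split result: 'zba', 'njq', 'jtzn', 'gkj', 'xhbe'
Number of parts: 5


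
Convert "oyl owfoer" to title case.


Input string: 'oyl owfoer'
Operation: capitalize first letter of each word
Word transformations: 'oyl'->'Oyl', 'owfoer'->'Owfoer'
Result: Oyl Owfoer


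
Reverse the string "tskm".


Input string: 'tskm'
Operation: reverse character order
Original order: 't' -> 's' -> 'k' -> 'm'
Reversed order: 'm' -> 'k' -> 's' -> 't'
Result: mkst


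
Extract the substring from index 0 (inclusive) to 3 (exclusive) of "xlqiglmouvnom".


Input string: 'xlqiglmouvnom'
Operation: slice [0:3]
Extract characters: s[0]='x', s[1]='l', s[2]='q'
Result: xlq


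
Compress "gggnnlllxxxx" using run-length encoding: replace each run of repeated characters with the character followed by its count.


Input: 'gggnnlllxxxx'
Operation: identify consecutive runs
Runs: 'ggg' -> g3, 'nn' -> n2, 'lll' -> l3, 'xxxx' -> x4
Encoded: g3n2l3x4


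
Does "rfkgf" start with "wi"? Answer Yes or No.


Input string: 'rfkgf'
Prefix to check: 'wi'
First 2 characters of input: 'rf'
Match: False
Result: No


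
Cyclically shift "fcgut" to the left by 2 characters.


Input: 'fcgut', shift = 2
Operation: split at index 2 and swap parts
Front part s[0:2] = 'fc'
Back part s[2:] = 'gut'
Rotated = back + front = 'gut' + 'fc'
Result: gutfc


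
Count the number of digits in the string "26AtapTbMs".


Input string: '26AtapTbMs'
Operation: count digit characters (0-9)
Scan: '2'(digit), '6'(digit), 'A', 't', 'a', 'p', 'T', 'b', 'M', 's'
Digits found: 2
Result: 2


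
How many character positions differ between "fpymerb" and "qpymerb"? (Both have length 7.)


String 1: 'fpymerb'
String 2: 'qpymerb'
Compare each position: pos 0: 'f'!='q', pos 1: 'p'=='p', pos 2: 'y'=='y', pos 3: 'm'=='m', pos 4: 'e'=='e', pos 5: 'r'=='r', pos 6: 'b'=='b'
Differing positions: 1
Hamming distance: 1


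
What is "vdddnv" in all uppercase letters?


Input string: 'vdddnv'
Operation: convert each letter to uppercase
Mapping: 'v'->'V', 'd'->'D', 'd'->'D', 'd'->'D', 'n'->'N', 'v'->'V'
Result: VDDDNV


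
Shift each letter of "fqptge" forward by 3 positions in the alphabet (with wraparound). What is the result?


Input: 'fqptge', shift = 3
Operation: for each letter, (position + 3) mod 26
Mapping: 'f'(5+3=8)->'i', 'q'(16+3=19)->'t', 'p'(15+3=18)->'s', 't'(19+3=22)->'w', 'g'(6+3=9)->'j', 'e'(4+3=7)->'h'
Result: itswjh


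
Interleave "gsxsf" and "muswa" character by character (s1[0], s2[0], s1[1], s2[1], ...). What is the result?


String 1: 'gsxsf'
String 2: 'muswa'
Operation: alternate characters
Pairs: 'g'+'m', 's'+'u', 'x'+'s', 's'+'w', 'f'+'a'
Result: gmsuxsswfa


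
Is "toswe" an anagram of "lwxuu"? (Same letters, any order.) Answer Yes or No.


String 1: 'lwxuu' -> sorted: 'luuwx'
String 2: 'toswe' -> sorted: 'eostw'
Compare sorted forms: 'luuwx' != 'eostw'
Anagram: No


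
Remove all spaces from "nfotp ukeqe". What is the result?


Input string: 'nfotp ukeqe'
Operation: remove all spaces
Words: 'nfotp', 'ukeqe'
Join without spaces: nfotpukeqe


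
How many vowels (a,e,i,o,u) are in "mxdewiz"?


Input string: 'mxdewiz'
Operation: count vowels (a, e, i, o, u)
Scan: s[0]='m', s[1]='x', s[2]='d', s[3]='e' (vowel), s[4]='w', s[5]='i' (vowel), s[6]='z'
Vowels found: 2
Result: 2


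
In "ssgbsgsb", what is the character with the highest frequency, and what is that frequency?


Input: 'ssgbsgsb'
Operation: tally each character
Counts: 'b':2, 'g':2, 's':4
Maximum: 's' appears 4 times


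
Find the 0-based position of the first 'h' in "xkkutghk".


Input string: 'xkkutghk'
Target: 'h'
Scanning left to right: s[0]='x', s[1]='k', s[2]='k', s[3]='u', s[4]='t', s[5]='g', s[6]='h'
First match at index: 6


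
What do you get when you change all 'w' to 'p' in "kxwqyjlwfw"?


Input string: 'kxwqyjlwfw'
Operation: replace 'w' with 'p'
Positions of 'w': 2, 7, 9
After replacement: kxpqyjlpfp


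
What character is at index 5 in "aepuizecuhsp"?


Input string: 'aepuizecuhsp'
Operation: get character at index 5
Index mapping: s[0]='a', s[1]='e', s[2]='p', s[3]='u', s[4]='i', s[5]='z'
Result: 'z'


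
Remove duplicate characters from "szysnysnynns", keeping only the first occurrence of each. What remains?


Input: 'szysnysnynns'
Operation: keep first occurrence of each character
Scan: s[0]='s' new -> keep; s[1]='z' new -> keep; s[2]='y' new -> keep; s[3]='s' seen -> skip; s[4]='n' new -> keep; s[5]='y' seen -> skip; s[6]='s' seen -> skip; s[7]='n' seen -> skip; s[8]='y' seen -> skip; s[9]='n' seen -> skip; s[10]='n' seen -> skip; s[11]='s' seen -> skip
Result: szyn


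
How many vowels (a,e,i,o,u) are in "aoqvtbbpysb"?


Input string: 'aoqvtbbpysb'
Operation: count vowels (a, e, i, o, u)
Scan: s[0]='a' (vowel), s[1]='o' (vowel), s[2]='q', s[3]='v', s[4]='t', s[5]='b', s[6]='b', s[7]='p', s[8]='y', s[9]='s', s[10]='b'
Vowels found: 2
Result: 2


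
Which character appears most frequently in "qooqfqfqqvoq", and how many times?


Input: 'qooqfqfqqvoq'
Operation: tally each character
Counts: 'f':2, 'o':3, 'q':6, 'v':1
Maximum: 'q' appears 6 times


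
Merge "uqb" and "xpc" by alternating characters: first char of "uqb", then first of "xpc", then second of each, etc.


String 1: 'uqb'
String 2: 'xpc'
Operation: alternate characters
Pairs: 'u'+'x', 'q'+'p', 'b'+'c'
Result: uxqpbc


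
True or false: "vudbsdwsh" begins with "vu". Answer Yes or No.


Input string: 'vudbsdwsh'
Prefix to check: 'vu'
First 2 characters of input: 'vu'
Match: True
Result: Yes


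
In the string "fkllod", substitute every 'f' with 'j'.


Input string: 'fkllod'
Operation: replace 'f' with 'j'
Positions of 'f': 0
After replacement: jkllod


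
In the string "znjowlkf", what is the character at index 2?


Input string: 'znjowlkf'
Operation: get character at index 2
Index mapping: s[0]='z', s[1]='n', s[2]='j'
Result: 'j'


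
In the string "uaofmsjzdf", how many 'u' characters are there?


Input string: 'uaofmsjzdf'
Target character: 'u'
Scan each position: s[0]='u'
Matches found at indices: 0
Total: 1


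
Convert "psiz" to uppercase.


Input string: 'psiz'
Operation: convert each letter to uppercase
Mapping: 'p'->'P', 's'->'S', 'i'->'I', 'z'->'Z'
Result: PSIZ


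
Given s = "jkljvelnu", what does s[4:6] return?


Input string: 'jkljvelnu'
Operation: slice [4:6]
Extract characters: s[4]='v', s[5]='e'
Result: ve


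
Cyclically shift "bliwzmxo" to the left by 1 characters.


Input: 'bliwzmxo', shift = 1
Operation: split at index 1 and swap parts
Front part s[0:1] = 'b'
Back part s[1:] = 'liwzmxo'
Rotated = back + front = 'liwzmxo' + 'b'
Result: liwzmxob


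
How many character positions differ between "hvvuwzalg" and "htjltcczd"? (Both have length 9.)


String 1: 'hvvuwzalg'
String 2: 'htjltcczd'
Compare each position: pos 0: 'h'=='h', pos 1: 'v'!='t', pos 2: 'v'!='j', pos 3: 'u'!='l', pos 4: 'w'!='t', pos 5: 'z'!='c', pos 6: 'a'!='c', pos 7: 'l'!='z', pos 8: 'g'!='d'
Differing positions: 8
Hamming distance: 8


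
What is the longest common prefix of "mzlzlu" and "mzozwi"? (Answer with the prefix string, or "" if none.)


String 1: 'mzlzlu'
String 2: 'mzozwi'
Compare position by position:
pos 0: 'm' vs 'm' match
pos 1: 'z' vs 'z' match
pos 2: 'l' vs 'o' differ -> stop
Longest common prefix: "mz" (length 2)


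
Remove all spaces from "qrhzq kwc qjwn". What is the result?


Input string: 'qrhzq kwc qjwn'
Operation: remove all spaces
Words: 'qrhzq', 'kwc', 'qjwn'
Join without spaces: qrhzqkwcqjwn


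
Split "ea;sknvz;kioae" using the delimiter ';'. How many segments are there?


Input string: 'ea;sknvz;kioae'
Delimiter: ';'
Split result: 'ea', 'sknvz', 'kioae'
Number of parts: 3


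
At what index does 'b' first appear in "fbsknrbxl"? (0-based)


Input string: 'fbsknrbxl'
Target: 'b'
Scanning left to right: s[0]='f', s[1]='b'
First match at index: 1


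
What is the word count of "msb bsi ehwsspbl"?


Input string: 'msb bsi ehwsspbl'
Operation: split by spaces
Words found: 'msb', 'bsi', 'ehwsspbl'
Word count: 3


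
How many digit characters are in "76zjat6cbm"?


Input string: '76zjat6cbm'
Operation: count digit characters (0-9)
Scan: '7'(digit), '6'(digit), 'z', 'j', 'a', 't', '6'(digit), 'c', 'b', 'm'
Digits found: 3
Result: 3


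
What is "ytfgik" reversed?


Input string: 'ytfgik'
Operation: reverse character order
Original order: 'y' -> 't' -> 'f' -> 'g' -> 'i' -> 'k'
Reversed order: 'k' -> 'i' -> 'g' -> 'f' -> 't' -> 'y'
Result: kigfty


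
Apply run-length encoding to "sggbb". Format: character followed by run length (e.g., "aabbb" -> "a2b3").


Input: 'sggbb'
Operation: identify consecutive runs
Runs: 's' -> s1, 'gg' -> g2, 'bb' -> b2
Encoded: s1g2b2


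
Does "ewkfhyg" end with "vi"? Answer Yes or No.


Input string: 'ewkfhyg'
Suffix to check: 'vi'
Last 2 characters of input: 'yg'
Match: False
Result: No


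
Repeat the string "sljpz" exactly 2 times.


Input string: 'sljpz'
Operation: repeat 2 times
Concatenation: 'sljpz' + 'sljpz'
Result: sljpzsljpz


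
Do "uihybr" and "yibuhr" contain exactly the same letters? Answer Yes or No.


String 1: 'uihybr' -> sorted: 'bhiruy'
String 2: 'yibuhr' -> sorted: 'bhiruy'
Compare sorted forms: 'bhiruy' == 'bhiruy'
Anagram: Yes


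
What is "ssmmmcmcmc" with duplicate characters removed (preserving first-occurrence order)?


Input: 'ssmmmcmcmc'
Operation: keep first occurrence of each character
Scan: s[0]='s' new -> keep; s[1]='s' seen -> skip; s[2]='m' new -> keep; s[3]='m' seen -> skip; s[4]='m' seen -> skip; s[5]='c' new -> keep; s[6]='m' seen -> skip; s[7]='c' seen -> skip; s[8]='m' seen -> skip; s[9]='c' seen -> skip
Result: smc


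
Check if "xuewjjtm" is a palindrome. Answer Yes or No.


Input string: 'xuewjjtm'
Reversed: 'mtjjweux'
Compare pairs: s[0]='x' vs s[7]='m' (mismatch), s[1]='u' vs s[6]='t' (mismatch), s[2]='e' vs s[5]='j' (mismatch), s[3]='w' vs s[4]='j' (mismatch)
Palindrome: No


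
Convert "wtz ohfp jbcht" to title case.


Input string: 'wtz ohfp jbcht'
Operation: capitalize first letter of each word
Word transformations: 'wtz'->'Wtz', 'ohfp'->'Ohfp', 'jbcht'->'Jbcht'
Result: Wtz Ohfp Jbcht


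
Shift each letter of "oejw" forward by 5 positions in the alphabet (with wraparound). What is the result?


Input: 'oejw', shift = 5
Operation: for each letter, (position + 5) mod 26
Mapping: 'o'(14+5=19)->'t', 'e'(4+5=9)->'j', 'j'(9+5=14)->'o', 'w'(22+5=27, 27 mod 26=1)->'b'
Result: tjob


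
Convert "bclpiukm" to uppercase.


Input string: 'bclpiukm'
Operation: convert each letter to uppercase
Mapping: 'b'->'B', 'c'->'C', 'l'->'L', 'p'->'P', 'i'->'I', 'u'->'U', 'k'->'K', 'm'->'M'
Result: BCLPIUKM


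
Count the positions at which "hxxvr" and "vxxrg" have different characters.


String 1: 'hxxvr'
String 2: 'vxxrg'
Compare each position: pos 0: 'h'!='v', pos 1: 'x'=='x', pos 2: 'x'=='x', pos 3: 'v'!='r', pos 4: 'r'!='g'
Differing positions: 3
Hamming distance: 3


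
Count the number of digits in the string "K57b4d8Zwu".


Input string: 'K57b4d8Zwu'
Operation: count digit characters (0-9)
Scan: 'K', '5'(digit), '7'(digit), 'b', '4'(digit), 'd', '8'(digit), 'Z', 'w', 'u'
Digits found: 4
Result: 4


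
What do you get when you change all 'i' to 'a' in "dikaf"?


Input string: 'dikaf'
Operation: replace 'i' with 'a'
Positions of 'i': 1
After replacement: dakaf


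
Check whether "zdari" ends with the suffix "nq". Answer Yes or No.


Input string: 'zdari'
Suffix to check: 'nq'
Last 2 characters of input: 'ri'
Match: False
Result: No


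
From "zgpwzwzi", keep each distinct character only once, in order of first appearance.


Input: 'zgpwzwzi'
Operation: keep first occurrence of each character
Scan: s[0]='z' new -> keep; s[1]='g' new -> keep; s[2]='p' new -> keep; s[3]='w' new -> keep; s[4]='z' seen -> skip; s[5]='w' seen -> skip; s[6]='z' seen -> skip; s[7]='i' new -> keep
Result: zgpwi


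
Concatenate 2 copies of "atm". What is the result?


Input string: 'atm'
Operation: repeat 2 times
Concatenation: 'atm' + 'atm'
Result: atmatm


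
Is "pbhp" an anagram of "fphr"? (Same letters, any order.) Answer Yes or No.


String 1: 'fphr' -> sorted: 'fhpr'
String 2: 'pbhp' -> sorted: 'bhpp'
Compare sorted forms: 'fhpr' != 'bhpp'
Anagram: No


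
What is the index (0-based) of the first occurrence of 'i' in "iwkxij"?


Input string: 'iwkxij'
Target: 'i'
Scanning left to right: s[0]='i'
First match at index: 0


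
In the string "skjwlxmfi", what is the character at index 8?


Input string: 'skjwlxmfi'
Operation: get character at index 8
Index mapping: s[0]='s', s[1]='k', s[2]='j', s[3]='w', s[4]='l', s[5]='x', s[6]='m', s[7]='f', s[8]='i'
Result: 'i'


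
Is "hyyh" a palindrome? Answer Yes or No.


Input string: 'hyyh'
Reversed: 'hyyh'
Compare pairs: s[0]='h' vs s[3]='h' (match), s[1]='y' vs s[2]='y' (match)
Palindrome: Yes


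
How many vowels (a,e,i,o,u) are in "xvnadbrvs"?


Input string: 'xvnadbrvs'
Operation: count vowels (a, e, i, o, u)
Scan: s[0]='x', s[1]='v', s[2]='n', s[3]='a' (vowel), s[4]='d', s[5]='b', s[6]='r', s[7]='v', s[8]='s'
Vowels found: 1
Result: 1


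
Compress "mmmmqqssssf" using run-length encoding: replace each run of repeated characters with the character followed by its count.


Input: 'mmmmqqssssf'
Operation: identify consecutive runs
Runs: 'mmmm' -> m4, 'qq' -> q2, 'ssss' -> s4, 'f' -> f1
Encoded: m4q2s4f1


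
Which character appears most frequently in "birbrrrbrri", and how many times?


Input: 'birbrrrbrri'
Operation: tally each character
Counts: 'b':3, 'i':2, 'r':6
Maximum: 'r' appears 6 times


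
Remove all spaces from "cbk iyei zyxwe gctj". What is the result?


Input string: 'cbk iyei zyxwe gctj'
Operation: remove all spaces
Words: 'cbk', 'iyei', 'zyxwe', 'gctj'
Join without spaces: cbkiyeizyxwegctj


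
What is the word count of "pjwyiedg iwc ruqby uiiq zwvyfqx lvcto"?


Input string: 'pjwyiedg iwc ruqby uiiq zwvyfqx lvcto'
Operation: split by spaces
Words found: 'pjwyiedg', 'iwc', 'ruqby', 'uiiq', 'zwvyfqx', 'lvcto'
Word count: 6


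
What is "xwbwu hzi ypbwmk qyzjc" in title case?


Input string: 'xwbwu hzi ypbwmk qyzjc'
Operation: capitalize first letter of each word
Word transformations: 'xwbwu'->'Xwbwu', 'hzi'->'Hzi', 'ypbwmk'->'Ypbwmk', 'qyzjc'->'Qyzjc'
Result: Xwbwu Hzi Ypbwmk Qyzjc


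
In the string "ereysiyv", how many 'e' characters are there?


Input string: 'ereysiyv'
Target character: 'e'
Scan each position: s[0]='e', s[2]='e'
Matches found at indices: 0, 2
Total: 2


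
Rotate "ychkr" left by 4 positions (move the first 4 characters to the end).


Input: 'ychkr', shift = 4
Operation: split at index 4 and swap parts
Front part s[0:4] = 'ychk'
Back part s[4:] = 'r'
Rotated = back + front = 'r' + 'ychk'
Result: rychk


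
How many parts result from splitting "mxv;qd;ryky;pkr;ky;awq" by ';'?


Input string: 'mxv;qd;ryky;pkr;ky;awq'
Delimiter: ';'
Split result: 'mxv', 'qd', 'ryky', 'pkr', 'ky', 'awq'
Number of parts: 6


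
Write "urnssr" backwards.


Input string: 'urnssr'
Operation: reverse character order
Original order: 'u' -> 'r' -> 'n' -> 's' -> 's' -> 'r'
Reversed order: 'r' -> 's' -> 's' -> 'n' -> 'r' -> 'u'
Result: rssnru


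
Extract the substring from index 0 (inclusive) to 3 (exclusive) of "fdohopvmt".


Input string: 'fdohopvmt'
Operation: slice [0:3]
Extract characters: s[0]='f', s[1]='d', s[2]='o'
Result: fdo


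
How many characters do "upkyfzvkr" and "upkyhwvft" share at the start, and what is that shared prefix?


String 1: 'upkyfzvkr'
String 2: 'upkyhwvft'
Compare position by position:
pos 0: 'u' vs 'u' match
pos 1: 'p' vs 'p' match
pos 2: 'k' vs 'k' match
pos 3: 'y' vs 'y' match
pos 4: 'f' vs 'h' differ -> stop
Longest common prefix: "upky" (length 4)


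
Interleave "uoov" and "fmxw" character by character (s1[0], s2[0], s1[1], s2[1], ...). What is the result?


String 1: 'uoov'
String 2: 'fmxw'
Operation: alternate characters
Pairs: 'u'+'f', 'o'+'m', 'o'+'x', 'v'+'w'
Result: ufomoxvw


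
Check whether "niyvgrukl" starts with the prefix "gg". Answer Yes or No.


Input string: 'niyvgrukl'
Prefix to check: 'gg'
First 2 characters of input: 'ni'
Match: False
Result: No


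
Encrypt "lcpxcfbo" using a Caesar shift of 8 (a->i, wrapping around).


Input: 'lcpxcfbo', shift = 8
Operation: for each letter, (position + 8) mod 26
Mapping: 'l'(11+8=19)->'t', 'c'(2+8=10)->'k', 'p'(15+8=23)->'x', 'x'(23+8=31, 31 mod 26=5)->'f', 'c'(2+8=10)->'k', 'f'(5+8=13)->'n', 'b'(1+8=9)->'j', 'o'(14+8=22)->'w'
Result: tkxfknjw


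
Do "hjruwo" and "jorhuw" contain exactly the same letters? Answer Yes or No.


String 1: 'hjruwo' -> sorted: 'hjoruw'
String 2: 'jorhuw' -> sorted: 'hjoruw'
Compare sorted forms: 'hjoruw' == 'hjoruw'
Anagram: Yes


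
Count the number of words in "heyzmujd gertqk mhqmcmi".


Input string: 'heyzmujd gertqk mhqmcmi'
Operation: split by spaces
Words found: 'heyzmujd', 'gertqk', 'mhqmcmi'
Word count: 3


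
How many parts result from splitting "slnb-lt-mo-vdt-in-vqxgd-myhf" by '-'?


Input string: 'slnb-lt-mo-vdt-in-vqxgd-myhf'
Delimiter: '-'
Split result: 'slnb', 'lt', 'mo', 'vdt', 'in', 'vqxgd', 'myhf'
Number of parts: 7


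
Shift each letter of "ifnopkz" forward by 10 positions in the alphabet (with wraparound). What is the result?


Input: 'ifnopkz', shift = 10
Operation: for each letter, (position + 10) mod 26
Mapping: 'i'(8+10=18)->'s', 'f'(5+10=15)->'p', 'n'(13+10=23)->'x', 'o'(14+10=24)->'y', 'p'(15+10=25)->'z', 'k'(10+10=20)->'u', 'z'(25+10=35, 35 mod 26=9)->'j'
Result: spxyzuj


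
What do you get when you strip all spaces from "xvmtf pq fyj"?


Input string: 'xvmtf pq fyj'
Operation: remove all spaces
Words: 'xvmtf', 'pq', 'fyj'
Join without spaces: xvmtfpqfyj


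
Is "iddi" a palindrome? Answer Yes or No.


Input string: 'iddi'
Reversed: 'iddi'
Compare pairs: s[0]='i' vs s[3]='i' (match), s[1]='d' vs s[2]='d' (match)
Palindrome: Yes


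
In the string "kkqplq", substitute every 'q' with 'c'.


Input string: 'kkqplq'
Operation: replace 'q' with 'c'
Positions of 'q': 2, 5
After replacement: kkcplc


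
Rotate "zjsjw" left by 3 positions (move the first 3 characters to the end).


Input: 'zjsjw', shift = 3
Operation: split at index 3 and swap parts
Front part s[0:3] = 'zjs'
Back part s[3:] = 'jw'
Rotated = back + front = 'jw' + 'zjs'
Result: jwzjs


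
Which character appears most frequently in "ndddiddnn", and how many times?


Input: 'ndddiddnn'
Operation: tally each character
Counts: 'd':5, 'i':1, 'n':3
Maximum: 'd' appears 5 times


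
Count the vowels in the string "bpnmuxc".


Input string: 'bpnmuxc'
Operation: count vowels (a, e, i, o, u)
Scan: s[0]='b', s[1]='p', s[2]='n', s[3]='m', s[4]='u' (vowel), s[5]='x', s[6]='c'
Vowels found: 1
Result: 1


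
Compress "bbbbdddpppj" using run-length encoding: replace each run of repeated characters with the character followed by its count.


Input: 'bbbbdddpppj'
Operation: identify consecutive runs
Runs: 'bbbb' -> b4, 'ddd' -> d3, 'ppp' -> p3, 'j' -> j1
Encoded: b4d3p3j1


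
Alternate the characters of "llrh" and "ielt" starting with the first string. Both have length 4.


String 1: 'llrh'
String 2: 'ielt'
Operation: alternate characters
Pairs: 'l'+'i', 'l'+'e', 'r'+'l', 'h'+'t'
Result: lilerlht


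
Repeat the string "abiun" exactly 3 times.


Input string: 'abiun'
Operation: repeat 3 times
Concatenation: 'abiun' + 'abiun' + 'abiun'
Result: abiunabiunabiun


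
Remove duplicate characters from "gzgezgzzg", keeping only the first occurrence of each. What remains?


Input: 'gzgezgzzg'
Operation: keep first occurrence of each character
Scan: s[0]='g' new -> keep; s[1]='z' new -> keep; s[2]='g' seen -> skip; s[3]='e' new -> keep; s[4]='z' seen -> skip; s[5]='g' seen -> skip; s[6]='z' seen -> skip; s[7]='z' seen -> skip; s[8]='g' seen -> skip
Result: gze


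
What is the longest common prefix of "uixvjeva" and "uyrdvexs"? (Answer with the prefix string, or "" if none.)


String 1: 'uixvjeva'
String 2: 'uyrdvexs'
Compare position by position:
pos 0: 'u' vs 'u' match
pos 1: 'i' vs 'y' differ -> stop
Longest common prefix: "u" (length 1)


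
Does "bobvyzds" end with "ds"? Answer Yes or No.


Input string: 'bobvyzds'
Suffix to check: 'ds'
Last 2 characters of input: 'ds'
Match: True
Result: Yes


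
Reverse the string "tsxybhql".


Input string: 'tsxybhql'
Operation: reverse character order
Original order: 't' -> 's' -> 'x' -> 'y' -> 'b' -> 'h' -> 'q' -> 'l'
Reversed order: 'l' -> 'q' -> 'h' -> 'b' -> 'y' -> 'x' -> 's' -> 't'
Result: lqhbyxst


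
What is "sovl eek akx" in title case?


Input string: 'sovl eek akx'
Operation: capitalize first letter of each word
Word transformations: 'sovl'->'Sovl', 'eek'->'Eek', 'akx'->'Akx'
Result: Sovl Eek Akx


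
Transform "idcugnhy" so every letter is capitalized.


Input string: 'idcugnhy'
Operation: convert each letter to uppercase
Mapping: 'i'->'I', 'd'->'D', 'c'->'C', 'u'->'U', 'g'->'G', 'n'->'N', 'h'->'H', 'y'->'Y'
Result: IDCUGNHY
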